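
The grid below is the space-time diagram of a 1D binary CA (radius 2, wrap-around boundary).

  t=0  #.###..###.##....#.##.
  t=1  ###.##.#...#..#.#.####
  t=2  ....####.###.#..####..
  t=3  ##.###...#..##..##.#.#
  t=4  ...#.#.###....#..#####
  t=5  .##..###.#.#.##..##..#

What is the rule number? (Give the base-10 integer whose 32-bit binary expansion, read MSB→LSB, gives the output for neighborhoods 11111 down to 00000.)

  nb #####: next=.  (t=1,i=0, bit31=0)
  nb ####.: next=.  (t=1,i=1, bit30=0)
  nb ###.#: next=.  (t=0,i=9, bit29=0)
  nb ###..: next=#  (t=0,i=4, bit28=1)
  nb ##.##: next=.  (t=0,i=10, bit27=0)
  nb ##.#.: next=#  (t=0,i=21, bit26=1)
  nb ##..#: next=#  (t=0,i=5, bit25=1)
  nb ##...: next=.  (t=0,i=13, bit24=0)
  nb #.###: next=#  (t=0,i=2, bit23=1)
  nb #.##.: next=#  (t=0,i=11, bit22=1)
  nb #.#.#: next=#  (t=0,i=0, bit21=1)
  nb #.#..: next=#  (t=1,i=7, bit20=1)
  nb #..##: next=.  (t=0,i=6, bit19=0)
  nb #..#.: next=#  (t=1,i=13, bit18=1)
  nb #...#: next=#  (t=1,i=9, bit17=1)
  nb #....: next=#  (t=0,i=14, bit16=1)
  nb .####: next=#  (t=1,i=19, bit15=1)
  nb .###.: next=.  (t=0,i=3, bit14=0)
  nb .##.#: next=#  (t=0,i=20, bit13=1)
  nb .##..: next=.  (t=0,i=12, bit12=0)
  nb .#.##: next=#  (t=0,i=1, bit11=1)
  nb .#.#.: next=.  (t=1,i=15, bit10=0)
  nb .#..#: next=.  (t=1,i=12, bit9=0)
  nb .#...: next=.  (t=1,i=8, bit8=0)
  nb ..###: next=#  (t=0,i=7, bit7=1)
  nb ..##.: next=.  (t=3,i=12, bit6=0)
  nb ..#.#: next=.  (t=0,i=17, bit5=0)
  nb ..#..: next=#  (t=1,i=11, bit4=1)
  nb ...##: next=#  (t=2,i=3, bit3=1)
  nb ...#.: next=#  (t=0,i=16, bit2=1)
  nb ....#: next=.  (t=0,i=15, bit1=0)
  nb .....: next=#  (t=2,i=0, bit0=1)
  bits 00010110111101111010100010011101 = 385329309

385329309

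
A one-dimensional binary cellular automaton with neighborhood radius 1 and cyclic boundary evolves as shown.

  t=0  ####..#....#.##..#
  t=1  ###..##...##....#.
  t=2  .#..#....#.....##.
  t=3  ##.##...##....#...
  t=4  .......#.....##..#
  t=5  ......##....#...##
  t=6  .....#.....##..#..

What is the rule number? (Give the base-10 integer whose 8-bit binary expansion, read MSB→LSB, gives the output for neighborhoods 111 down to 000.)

  ###|#  b7=1 t=0,i=0
  ##.|.  b6=0 t=0,i=3
  #.#|.  b5=0 t=0,i=12
  #..|.  b4=0 t=0,i=4
  .##|.  b3=0 t=0,i=13
  .#.|#  b2=1 t=0,i=6
  ..#|#  b1=1 t=0,i=5
  ...|.  b0=0 t=0,i=8
  bits 10000110 = 134

134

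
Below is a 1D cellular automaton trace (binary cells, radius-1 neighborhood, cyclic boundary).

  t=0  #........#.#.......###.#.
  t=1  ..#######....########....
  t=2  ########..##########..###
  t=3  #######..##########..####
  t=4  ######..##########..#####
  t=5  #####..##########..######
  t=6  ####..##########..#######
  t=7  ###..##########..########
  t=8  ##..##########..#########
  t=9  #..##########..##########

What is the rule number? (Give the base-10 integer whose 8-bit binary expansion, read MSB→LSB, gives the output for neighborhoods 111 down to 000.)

139

  ###|#  b7=1 t=0,i=20
  ##.|.  b6=0 t=0,i=21
  #.#|.  b5=0 t=0,i=10
  #..|.  b4=0 t=0,i=1
  .##|#  b3=1 t=0,i=19
  .#.|.  b2=0 t=0,i=0
  ..#|#  b1=1 t=0,i=8
  ...|#  b0=1 t=0,i=2
  bits 10001011 = 139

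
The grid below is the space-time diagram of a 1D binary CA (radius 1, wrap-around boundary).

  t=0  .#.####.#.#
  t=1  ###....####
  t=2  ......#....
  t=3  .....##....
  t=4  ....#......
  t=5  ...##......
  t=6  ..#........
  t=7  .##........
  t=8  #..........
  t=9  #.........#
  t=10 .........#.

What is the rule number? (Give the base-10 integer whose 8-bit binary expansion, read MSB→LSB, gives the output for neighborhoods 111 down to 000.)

  ### -> .   bit 7 = 0  t=0,i=4
  ##. -> .   bit 6 = 0  t=0,i=6
  #.# -> #   bit 5 = 1  t=0,i=0
  #.. -> .   bit 4 = 0  t=1,i=3
  .## -> .   bit 3 = 0  t=0,i=3
  .#. -> #   bit 2 = 1  t=0,i=1
  ..# -> #   bit 1 = 1  t=1,i=6
  ... -> .   bit 0 = 0  t=1,i=4
  bits 00100110 = 38

38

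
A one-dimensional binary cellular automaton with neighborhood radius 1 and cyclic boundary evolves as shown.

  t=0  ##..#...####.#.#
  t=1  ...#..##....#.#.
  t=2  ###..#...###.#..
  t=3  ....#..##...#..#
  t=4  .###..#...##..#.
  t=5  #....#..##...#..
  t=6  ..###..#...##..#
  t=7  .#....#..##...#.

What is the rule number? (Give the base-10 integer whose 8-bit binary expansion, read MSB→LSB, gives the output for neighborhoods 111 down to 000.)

35

  nb ###: next=.  (t=0,i=0, bit7=0)
  nb ##.: next=.  (t=0,i=1, bit6=0)
  nb #.#: next=#  (t=0,i=12, bit5=1)
  nb #..: next=.  (t=0,i=2, bit4=0)
  nb .##: next=.  (t=0,i=8, bit3=0)
  nb .#.: next=.  (t=0,i=4, bit2=0)
  nb ..#: next=#  (t=0,i=3, bit1=1)
  nb ...: next=#  (t=0,i=6, bit0=1)
  bits 00100011 = 35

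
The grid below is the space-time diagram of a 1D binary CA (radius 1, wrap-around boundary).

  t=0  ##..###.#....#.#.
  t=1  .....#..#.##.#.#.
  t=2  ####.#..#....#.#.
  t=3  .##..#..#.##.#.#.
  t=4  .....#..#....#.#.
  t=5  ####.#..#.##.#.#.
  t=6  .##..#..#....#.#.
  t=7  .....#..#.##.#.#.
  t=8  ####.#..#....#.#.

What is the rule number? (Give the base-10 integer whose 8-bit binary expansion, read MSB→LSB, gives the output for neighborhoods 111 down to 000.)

  nb ###: next=#  (t=0,i=5, bit7=1)
  nb ##.: next=.  (t=0,i=1, bit6=0)
  nb #.#: next=.  (t=0,i=7, bit5=0)
  nb #..: next=.  (t=0,i=2, bit4=0)
  nb .##: next=.  (t=0,i=0, bit3=0)
  nb .#.: next=#  (t=0,i=8, bit2=1)
  nb ..#: next=.  (t=0,i=3, bit1=0)
  nb ...: next=#  (t=0,i=10, bit0=1)
  bits 10000101 = 133

133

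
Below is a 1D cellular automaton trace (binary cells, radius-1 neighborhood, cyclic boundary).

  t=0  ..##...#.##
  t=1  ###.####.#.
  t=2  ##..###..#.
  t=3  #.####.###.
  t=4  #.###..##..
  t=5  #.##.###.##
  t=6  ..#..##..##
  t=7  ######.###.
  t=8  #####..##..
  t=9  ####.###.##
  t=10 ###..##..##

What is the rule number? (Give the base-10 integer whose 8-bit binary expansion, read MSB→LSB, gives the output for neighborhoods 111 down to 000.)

159

  ### -> #   bit 7 = 1  t=1,i=1
  ##. -> .   bit 6 = 0  t=0,i=3
  #.# -> .   bit 5 = 0  t=0,i=8
  #.. -> #   bit 4 = 1  t=0,i=0
  .## -> #   bit 3 = 1  t=0,i=2
  .#. -> #   bit 2 = 1  t=0,i=7
  ..# -> #   bit 1 = 1  t=0,i=1
  ... -> #   bit 0 = 1  t=0,i=5
  bits 10011111 = 159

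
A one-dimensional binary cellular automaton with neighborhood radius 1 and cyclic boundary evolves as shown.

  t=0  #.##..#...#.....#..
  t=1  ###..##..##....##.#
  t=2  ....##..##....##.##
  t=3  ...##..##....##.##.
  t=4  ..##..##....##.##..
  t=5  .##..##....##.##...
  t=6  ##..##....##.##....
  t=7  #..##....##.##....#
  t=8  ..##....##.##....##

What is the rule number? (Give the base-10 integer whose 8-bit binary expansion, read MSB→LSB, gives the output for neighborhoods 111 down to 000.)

46

  ###|.  b7=0 t=1,i=0
  ##.|.  b6=0 t=0,i=3
  #.#|#  b5=1 t=0,i=1
  #..|.  b4=0 t=0,i=4
  .##|#  b3=1 t=0,i=2
  .#.|#  b2=1 t=0,i=0
  ..#|#  b1=1 t=0,i=5
  ...|.  b0=0 t=0,i=8
  bits 00101110 = 46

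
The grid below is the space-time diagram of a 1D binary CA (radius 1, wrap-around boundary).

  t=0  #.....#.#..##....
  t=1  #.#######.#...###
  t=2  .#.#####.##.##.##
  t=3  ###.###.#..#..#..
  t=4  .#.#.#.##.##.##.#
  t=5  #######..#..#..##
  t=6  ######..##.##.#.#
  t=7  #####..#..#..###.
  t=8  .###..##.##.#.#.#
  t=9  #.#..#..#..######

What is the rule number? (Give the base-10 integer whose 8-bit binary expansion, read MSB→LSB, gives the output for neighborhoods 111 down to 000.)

167

  nb ###: next=#  (t=1,i=3, bit7=1)
  nb ##.: next=.  (t=0,i=12, bit6=0)
  nb #.#: next=#  (t=0,i=7, bit5=1)
  nb #..: next=.  (t=0,i=1, bit4=0)
  nb .##: next=.  (t=0,i=11, bit3=0)
  nb .#.: next=#  (t=0,i=0, bit2=1)
  nb ..#: next=#  (t=0,i=5, bit1=1)
  nb ...: next=#  (t=0,i=2, bit0=1)
  bits 10100111 = 167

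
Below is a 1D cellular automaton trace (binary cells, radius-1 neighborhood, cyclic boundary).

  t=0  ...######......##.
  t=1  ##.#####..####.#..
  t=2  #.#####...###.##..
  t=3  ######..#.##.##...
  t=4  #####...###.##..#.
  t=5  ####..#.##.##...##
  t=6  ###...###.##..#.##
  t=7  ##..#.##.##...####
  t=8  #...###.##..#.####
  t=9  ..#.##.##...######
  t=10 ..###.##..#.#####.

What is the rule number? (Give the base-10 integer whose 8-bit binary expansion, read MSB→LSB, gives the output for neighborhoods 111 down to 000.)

173

  ### -> #   bit 7 = 1  t=0,i=4
  ##. -> .   bit 6 = 0  t=0,i=8
  #.# -> #   bit 5 = 1  t=1,i=2
  #.. -> .   bit 4 = 0  t=0,i=9
  .## -> #   bit 3 = 1  t=0,i=3
  .#. -> #   bit 2 = 1  t=1,i=15
  ..# -> .   bit 1 = 0  t=0,i=2
  ... -> #   bit 0 = 1  t=0,i=0
  bits 10101101 = 173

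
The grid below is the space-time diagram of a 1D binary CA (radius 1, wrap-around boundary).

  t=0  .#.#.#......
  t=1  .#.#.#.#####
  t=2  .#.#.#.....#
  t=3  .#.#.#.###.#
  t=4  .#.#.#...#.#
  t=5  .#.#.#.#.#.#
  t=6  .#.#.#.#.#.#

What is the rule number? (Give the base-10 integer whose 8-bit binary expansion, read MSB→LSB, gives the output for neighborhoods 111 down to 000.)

69

  ### -> .   bit 7 = 0  t=1,i=8
  ##. -> #   bit 6 = 1  t=1,i=11
  #.# -> .   bit 5 = 0  t=0,i=2
  #.. -> .   bit 4 = 0  t=0,i=6
  .## -> .   bit 3 = 0  t=1,i=7
  .#. -> #   bit 2 = 1  t=0,i=1
  ..# -> .   bit 1 = 0  t=0,i=0
  ... -> #   bit 0 = 1  t=0,i=7
  bits 01000101 = 69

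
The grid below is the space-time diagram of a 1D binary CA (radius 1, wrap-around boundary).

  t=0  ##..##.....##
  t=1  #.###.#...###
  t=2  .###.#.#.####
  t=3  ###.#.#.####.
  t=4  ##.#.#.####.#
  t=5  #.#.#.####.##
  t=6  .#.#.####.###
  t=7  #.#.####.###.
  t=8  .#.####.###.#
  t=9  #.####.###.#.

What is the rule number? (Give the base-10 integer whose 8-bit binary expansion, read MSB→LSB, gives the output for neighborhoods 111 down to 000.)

  ###|#  b7=1 t=0,i=0
  ##.|.  b6=0 t=0,i=1
  #.#|#  b5=1 t=1,i=1
  #..|#  b4=1 t=0,i=2
  .##|#  b3=1 t=0,i=4
  .#.|.  b2=0 t=1,i=6
  ..#|#  b1=1 t=0,i=3
  ...|.  b0=0 t=0,i=7
  bits 10111010 = 186

186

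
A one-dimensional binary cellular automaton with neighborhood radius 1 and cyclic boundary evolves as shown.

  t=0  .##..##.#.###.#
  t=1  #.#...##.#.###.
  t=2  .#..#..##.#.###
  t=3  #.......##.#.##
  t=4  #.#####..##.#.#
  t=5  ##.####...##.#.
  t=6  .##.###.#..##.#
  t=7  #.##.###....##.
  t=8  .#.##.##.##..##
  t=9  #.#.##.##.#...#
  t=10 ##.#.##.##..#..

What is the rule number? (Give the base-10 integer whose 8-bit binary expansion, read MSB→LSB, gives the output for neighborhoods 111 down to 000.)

  nb ###: next=#  (t=0,i=11, bit7=1)
  nb ##.: next=#  (t=0,i=2, bit6=1)
  nb #.#: next=#  (t=0,i=0, bit5=1)
  nb #..: next=.  (t=0,i=3, bit4=0)
  nb .##: next=.  (t=0,i=1, bit3=0)
  nb .#.: next=.  (t=0,i=8, bit2=0)
  nb ..#: next=.  (t=0,i=4, bit1=0)
  nb ...: next=#  (t=1,i=4, bit0=1)
  bits 11100001 = 225

225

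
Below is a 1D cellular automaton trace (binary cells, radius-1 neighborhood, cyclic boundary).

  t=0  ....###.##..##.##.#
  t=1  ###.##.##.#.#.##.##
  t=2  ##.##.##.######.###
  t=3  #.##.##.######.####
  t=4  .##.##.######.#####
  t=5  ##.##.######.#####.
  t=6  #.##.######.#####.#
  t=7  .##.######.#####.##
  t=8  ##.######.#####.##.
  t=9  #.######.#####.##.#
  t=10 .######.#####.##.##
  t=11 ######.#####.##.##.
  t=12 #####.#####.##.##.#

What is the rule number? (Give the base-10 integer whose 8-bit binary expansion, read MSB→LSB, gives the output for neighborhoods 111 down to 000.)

  ###|#  b7=1 t=0,i=5
  ##.|.  b6=0 t=0,i=6
  #.#|#  b5=1 t=0,i=7
  #..|#  b4=1 t=0,i=0
  .##|#  b3=1 t=0,i=4
  .#.|#  b2=1 t=0,i=18
  ..#|.  b1=0 t=0,i=3
  ...|#  b0=1 t=0,i=1
  bits 10111101 = 189

189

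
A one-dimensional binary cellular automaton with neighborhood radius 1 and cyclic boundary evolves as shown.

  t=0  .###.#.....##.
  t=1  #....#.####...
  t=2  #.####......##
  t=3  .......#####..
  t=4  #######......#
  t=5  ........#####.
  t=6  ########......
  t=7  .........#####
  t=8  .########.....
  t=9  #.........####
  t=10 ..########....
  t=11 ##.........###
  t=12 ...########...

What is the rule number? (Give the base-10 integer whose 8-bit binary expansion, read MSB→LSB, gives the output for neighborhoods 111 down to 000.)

7

  ### -> .   bit 7 = 0  t=0,i=2
  ##. -> .   bit 6 = 0  t=0,i=3
  #.# -> .   bit 5 = 0  t=0,i=4
  #.. -> .   bit 4 = 0  t=0,i=6
  .## -> .   bit 3 = 0  t=0,i=1
  .#. -> #   bit 2 = 1  t=0,i=5
  ..# -> #   bit 1 = 1  t=0,i=0
  ... -> #   bit 0 = 1  t=0,i=7
  bits 00000111 = 7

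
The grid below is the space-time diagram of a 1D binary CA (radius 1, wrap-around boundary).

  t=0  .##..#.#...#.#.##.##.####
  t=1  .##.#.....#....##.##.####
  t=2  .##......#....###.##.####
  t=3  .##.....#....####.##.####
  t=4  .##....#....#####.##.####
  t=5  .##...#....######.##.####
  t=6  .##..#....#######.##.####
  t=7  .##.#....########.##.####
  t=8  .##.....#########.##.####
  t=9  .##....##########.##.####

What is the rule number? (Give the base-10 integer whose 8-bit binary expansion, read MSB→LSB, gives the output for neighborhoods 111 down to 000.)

202

  nb ###: next=#  (t=0,i=22, bit7=1)
  nb ##.: next=#  (t=0,i=2, bit6=1)
  nb #.#: next=.  (t=0,i=0, bit5=0)
  nb #..: next=.  (t=0,i=3, bit4=0)
  nb .##: next=#  (t=0,i=1, bit3=1)
  nb .#.: next=.  (t=0,i=5, bit2=0)
  nb ..#: next=#  (t=0,i=4, bit1=1)
  nb ...: next=.  (t=0,i=9, bit0=0)
  bits 11001010 = 202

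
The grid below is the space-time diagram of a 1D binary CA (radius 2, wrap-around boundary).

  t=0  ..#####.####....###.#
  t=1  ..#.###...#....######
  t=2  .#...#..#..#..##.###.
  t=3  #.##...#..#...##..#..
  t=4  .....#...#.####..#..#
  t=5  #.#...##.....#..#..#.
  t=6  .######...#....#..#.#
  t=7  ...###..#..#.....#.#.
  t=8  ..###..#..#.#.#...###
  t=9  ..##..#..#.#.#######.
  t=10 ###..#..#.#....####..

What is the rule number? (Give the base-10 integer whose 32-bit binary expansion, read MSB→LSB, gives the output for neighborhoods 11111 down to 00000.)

3826673097

  nb #####: next=#  (t=0,i=4, bit31=1)
  nb ####.: next=#  (t=0,i=5, bit30=1)
  nb ###.#: next=#  (t=0,i=6, bit29=1)
  nb ###..: next=.  (t=0,i=11, bit28=0)
  nb ##.##: next=.  (t=0,i=7, bit27=0)
  nb ##.#.: next=#  (t=0,i=19, bit26=1)
  nb ##..#: next=.  (t=1,i=0, bit25=0)
  nb ##...: next=.  (t=0,i=12, bit24=0)
  nb #.###: next=.  (t=0,i=8, bit23=0)
  nb #.##.: next=.  (t=3,i=2, bit22=0)
  nb #.#.#: next=.  (t=5,i=0, bit21=0)
  nb #.#..: next=#  (t=0,i=20, bit20=1)
  nb #..##: next=.  (t=0,i=1, bit19=0)
  nb #..#.: next=#  (t=1,i=1, bit18=1)
  nb #...#: next=#  (t=1,i=8, bit17=1)
  nb #....: next=.  (t=0,i=13, bit16=0)
  nb .####: next=.  (t=0,i=3, bit15=0)
  nb .###.: next=#  (t=0,i=17, bit14=1)
  nb .##.#: next=#  (t=2,i=15, bit13=1)
  nb .##..: next=.  (t=3,i=3, bit12=0)
  nb .#.##: next=.  (t=1,i=3, bit11=0)
  nb .#.#.: next=#  (t=5,i=1, bit10=1)
  nb .#..#: next=.  (t=0,i=0, bit9=0)
  nb .#...: next=#  (t=1,i=11, bit8=1)
  nb ..###: next=#  (t=0,i=2, bit7=1)
  nb ..##.: next=#  (t=2,i=14, bit6=1)
  nb ..#.#: next=.  (t=1,i=2, bit5=0)
  nb ..#..: next=.  (t=1,i=10, bit4=0)
  nb ...##: next=#  (t=0,i=15, bit3=1)
  nb ...#.: next=.  (t=1,i=9, bit2=0)
  nb ....#: next=.  (t=0,i=14, bit1=0)
  nb .....: next=#  (t=4,i=2, bit0=1)
  bits 11100100000101100110010111001001 = 3826673097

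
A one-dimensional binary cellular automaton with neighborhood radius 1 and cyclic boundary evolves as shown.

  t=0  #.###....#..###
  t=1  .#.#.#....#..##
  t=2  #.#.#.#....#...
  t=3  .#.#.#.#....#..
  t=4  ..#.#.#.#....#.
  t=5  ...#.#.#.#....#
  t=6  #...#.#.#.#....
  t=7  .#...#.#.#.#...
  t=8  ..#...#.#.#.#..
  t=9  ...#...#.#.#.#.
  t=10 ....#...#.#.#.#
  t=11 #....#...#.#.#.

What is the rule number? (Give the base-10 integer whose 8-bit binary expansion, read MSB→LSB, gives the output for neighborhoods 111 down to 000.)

  ### -> #   bit 7 = 1  t=0,i=3
  ##. -> .   bit 6 = 0  t=0,i=0
  #.# -> #   bit 5 = 1  t=0,i=1
  #.. -> #   bit 4 = 1  t=0,i=5
  .## -> .   bit 3 = 0  t=0,i=2
  .#. -> .   bit 2 = 0  t=0,i=9
  ..# -> .   bit 1 = 0  t=0,i=8
  ... -> .   bit 0 = 0  t=0,i=6
  bits 10110000 = 176

176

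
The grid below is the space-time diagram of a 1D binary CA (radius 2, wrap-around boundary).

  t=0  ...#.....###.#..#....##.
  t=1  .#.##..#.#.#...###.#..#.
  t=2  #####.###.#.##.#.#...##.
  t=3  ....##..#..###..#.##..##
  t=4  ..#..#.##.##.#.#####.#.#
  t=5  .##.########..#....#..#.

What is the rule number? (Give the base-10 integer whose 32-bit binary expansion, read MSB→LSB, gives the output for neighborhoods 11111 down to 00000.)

  #####|.  b31=0 t=2,i=2
  ####.|.  b30=0 t=2,i=3
  ###.#|#  b29=1 t=0,i=11
  ###..|#  b28=1 t=3,i=13
  ##.##|#  b27=1 t=2,i=5
  ##.#.|.  b26=0 t=0,i=12
  ##..#|.  b25=0 t=1,i=5
  ##...|.  b24=0 t=0,i=23
  #.###|.  b23=0 t=2,i=0
  #.##.|#  b22=1 t=1,i=3
  #.#.#|.  b21=0 t=1,i=9
  #.#..|.  b20=0 t=0,i=13
  #..##|#  b19=1 t=3,i=10
  #..#.|#  b18=1 t=0,i=15
  #...#|#  b17=1 t=1,i=13
  #....|.  b16=0 t=0,i=0
  .####|.  b15=0 t=2,i=1
  .###.|.  b14=0 t=0,i=10
  .##.#|#  b13=1 t=2,i=13
  .##..|#  b12=1 t=0,i=22
  .#.##|#  b11=1 t=1,i=2
  .#.#.|#  b10=1 t=1,i=8
  .#..#|.  b9=0 t=0,i=14
  .#...|#  b8=1 t=0,i=4
  ..###|#  b7=1 t=0,i=9
  ..##.|.  b6=0 t=0,i=21
  ..#.#|#  b5=1 t=1,i=1
  ..#..|#  b4=1 t=0,i=3
  ...##|.  b3=0 t=0,i=8
  ...#.|.  b2=0 t=0,i=2
  ....#|#  b1=1 t=0,i=1
  .....|.  b0=0 t=0,i=6
  bits 00111000010011100011110110110010 = 944651698

944651698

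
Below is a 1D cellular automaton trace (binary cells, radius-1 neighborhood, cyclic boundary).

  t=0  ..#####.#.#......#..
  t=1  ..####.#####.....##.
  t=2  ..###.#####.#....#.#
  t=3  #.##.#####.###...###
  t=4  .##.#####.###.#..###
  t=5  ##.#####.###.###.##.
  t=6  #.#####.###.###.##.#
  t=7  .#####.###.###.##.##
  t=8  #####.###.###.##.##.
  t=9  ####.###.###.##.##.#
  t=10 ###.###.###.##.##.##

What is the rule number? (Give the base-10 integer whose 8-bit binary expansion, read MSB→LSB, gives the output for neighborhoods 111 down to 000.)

  [7] ### => #  t=0,i=3
  [6] ##. => .  t=0,i=6
  [5] #.# => #  t=0,i=7
  [4] #.. => #  t=0,i=11
  [3] .## => #  t=0,i=2
  [2] .#. => #  t=0,i=8
  [1] ..# => .  t=0,i=1
  [0] ... => .  t=0,i=0
  bits 10111100 = 188

188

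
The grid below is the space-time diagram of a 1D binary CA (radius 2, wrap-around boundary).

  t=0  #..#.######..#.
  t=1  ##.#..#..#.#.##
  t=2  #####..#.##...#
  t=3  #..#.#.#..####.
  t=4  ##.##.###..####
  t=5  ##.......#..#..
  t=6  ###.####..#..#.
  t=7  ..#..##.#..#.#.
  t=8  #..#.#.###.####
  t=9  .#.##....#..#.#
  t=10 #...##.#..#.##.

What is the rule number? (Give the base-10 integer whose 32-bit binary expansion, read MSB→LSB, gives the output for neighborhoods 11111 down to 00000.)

  #####|.  b31=0 t=0,i=7
  ####.|#  b30=1 t=0,i=9
  ###.#|#  b29=1 t=1,i=1
  ###..|.  b28=0 t=0,i=10
  ##.##|.  b27=0 t=4,i=2
  ##.#.|#  b26=1 t=1,i=2
  ##..#|#  b25=1 t=0,i=11
  ##...|#  b24=1 t=2,i=11
  #.###|.  b23=0 t=0,i=5
  #.##.|.  b22=0 t=2,i=9
  #.#.#|.  b21=0 t=1,i=11
  #.#..|#  b20=1 t=0,i=0
  #..##|.  b19=0 t=3,i=9
  #..#.|.  b18=0 t=0,i=2
  #...#|#  b17=1 t=2,i=12
  #....|.  b16=0 t=5,i=3
  .####|#  b15=1 t=0,i=6
  .###.|.  b14=0 t=4,i=7
  .##.#|.  b13=0 t=4,i=4
  .##..|#  b12=1 t=2,i=10
  .#.##|.  b11=0 t=0,i=4
  .#.#.|#  b10=1 t=0,i=14
  .#..#|#  b9=1 t=0,i=1
  .#...|#  b8=1 t=7,i=14
  ..###|.  b7=0 t=2,i=14
  ..##.|#  b6=1 t=5,i=0
  ..#.#|#  b5=1 t=0,i=3
  ..#..|.  b4=0 t=1,i=6
  ...##|#  b3=1 t=2,i=13
  ...#.|.  b2=0 t=5,i=8
  ....#|#  b1=1 t=5,i=7
  .....|#  b0=1 t=5,i=4
  bits 01100111000100101001011101101011 = 1729271659

1729271659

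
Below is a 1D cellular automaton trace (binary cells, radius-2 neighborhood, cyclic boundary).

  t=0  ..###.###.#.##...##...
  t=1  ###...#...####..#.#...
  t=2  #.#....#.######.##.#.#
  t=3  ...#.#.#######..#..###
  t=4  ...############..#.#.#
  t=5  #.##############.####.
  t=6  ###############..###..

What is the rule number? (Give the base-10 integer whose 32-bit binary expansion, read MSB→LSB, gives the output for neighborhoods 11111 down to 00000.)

  ##### -> #   bit 31 = 1  t=2,i=11
  ####. -> #   bit 30 = 1  t=1,i=12
  ###.# -> .   bit 29 = 0  t=0,i=4
  ###.. -> #   bit 28 = 1  t=1,i=2
  ##.## -> .   bit 27 = 0  t=0,i=5
  ##.#. -> .   bit 26 = 0  t=0,i=9
  ##..# -> #   bit 25 = 1  t=1,i=14
  ##... -> .   bit 24 = 0  t=0,i=14
  #.### -> #   bit 23 = 1  t=0,i=6
  #.##. -> #   bit 22 = 1  t=0,i=12
  #.#.# -> #   bit 21 = 1  t=0,i=10
  #.#.. -> .   bit 20 = 0  t=1,i=18
  #..## -> .   bit 19 = 0  t=3,i=18
  #..#. -> .   bit 18 = 0  t=1,i=15
  #...# -> .   bit 17 = 0  t=0,i=15
  #.... -> .   bit 16 = 0  t=0,i=20
  .#### -> #   bit 15 = 1  t=1,i=11
  .###. -> .   bit 14 = 0  t=0,i=3
  .##.# -> .   bit 13 = 0  t=2,i=0
  .##.. -> #   bit 12 = 1  t=0,i=13
  .#.## -> #   bit 11 = 1  t=0,i=11
  .#.#. -> #   bit 10 = 1  t=1,i=17
  .#..# -> #   bit 9 = 1  t=3,i=17
  .#... -> #   bit 8 = 1  t=1,i=7
  ..### -> #   bit 7 = 1  t=0,i=2
  ..##. -> .   bit 6 = 0  t=0,i=17
  ..#.# -> #   bit 5 = 1  t=1,i=16
  ..#.. -> .   bit 4 = 0  t=1,i=6
  ...## -> #   bit 3 = 1  t=0,i=1
  ...#. -> .   bit 2 = 0  t=1,i=5
  ....# -> #   bit 1 = 1  t=0,i=0
  ..... -> .   bit 0 = 0  t=0,i=21
  bits 11010010111000001001111110101010 = 3537936298

3537936298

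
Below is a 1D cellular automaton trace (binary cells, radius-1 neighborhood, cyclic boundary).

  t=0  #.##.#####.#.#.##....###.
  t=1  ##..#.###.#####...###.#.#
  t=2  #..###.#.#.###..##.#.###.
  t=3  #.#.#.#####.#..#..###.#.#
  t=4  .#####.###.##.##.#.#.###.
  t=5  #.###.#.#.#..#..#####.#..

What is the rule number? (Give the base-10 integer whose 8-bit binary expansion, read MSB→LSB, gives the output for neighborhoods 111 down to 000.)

167

  ###|#  b7=1 t=0,i=6
  ##.|.  b6=0 t=0,i=3
  #.#|#  b5=1 t=0,i=1
  #..|.  b4=0 t=0,i=17
  .##|.  b3=0 t=0,i=2
  .#.|#  b2=1 t=0,i=0
  ..#|#  b1=1 t=0,i=20
  ...|#  b0=1 t=0,i=18
  bits 10100111 = 167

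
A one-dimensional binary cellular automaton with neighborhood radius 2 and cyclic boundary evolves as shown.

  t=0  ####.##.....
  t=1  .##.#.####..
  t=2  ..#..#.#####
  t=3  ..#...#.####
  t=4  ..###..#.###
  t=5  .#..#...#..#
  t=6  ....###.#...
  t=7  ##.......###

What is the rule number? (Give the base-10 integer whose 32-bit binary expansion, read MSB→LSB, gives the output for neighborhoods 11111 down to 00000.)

  #####|#  b31=1 t=2,i=9
  ####.|#  b30=1 t=0,i=2
  ###.#|.  b29=0 t=0,i=3
  ###..|#  b28=1 t=1,i=9
  ##.##|#  b27=1 t=0,i=4
  ##.#.|.  b26=0 t=1,i=3
  ##..#|.  b25=0 t=2,i=0
  ##...|#  b24=1 t=0,i=7
  #.###|.  b23=0 t=1,i=6
  #.##.|.  b22=0 t=0,i=5
  #.#.#|.  b21=0 t=1,i=4
  #.#..|.  b20=0 t=5,i=1
  #..##|#  b19=1 t=4,i=1
  #..#.|.  b18=0 t=2,i=1
  #...#|#  b17=1 t=1,i=11
  #....|#  b16=1 t=0,i=8
  .####|#  b15=1 t=0,i=1
  .###.|.  b14=0 t=4,i=3
  .##.#|#  b13=1 t=1,i=2
  .##..|#  b12=1 t=0,i=6
  .#.##|#  b11=1 t=1,i=5
  .#.#.|.  b10=0 t=5,i=0
  .#..#|.  b9=0 t=2,i=3
  .#...|#  b8=1 t=3,i=3
  ..###|.  b7=0 t=0,i=0
  ..##.|.  b6=0 t=1,i=1
  ..#.#|.  b5=0 t=2,i=5
  ..#..|#  b4=1 t=2,i=2
  ...##|.  b3=0 t=0,i=11
  ...#.|.  b2=0 t=3,i=5
  ....#|.  b1=0 t=0,i=10
  .....|#  b0=1 t=0,i=9
  bits 11011001000010111011100100010001 = 3641424145

3641424145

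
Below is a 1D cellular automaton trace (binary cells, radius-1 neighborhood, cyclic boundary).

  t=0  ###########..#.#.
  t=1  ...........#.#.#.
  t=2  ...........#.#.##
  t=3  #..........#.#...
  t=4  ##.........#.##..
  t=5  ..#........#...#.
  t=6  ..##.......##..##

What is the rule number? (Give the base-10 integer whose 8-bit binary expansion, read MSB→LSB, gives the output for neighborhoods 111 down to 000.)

20

  [7] ### => .  t=0,i=1
  [6] ##. => .  t=0,i=10
  [5] #.# => .  t=0,i=14
  [4] #.. => #  t=0,i=11
  [3] .## => .  t=0,i=0
  [2] .#. => #  t=0,i=13
  [1] ..# => .  t=0,i=12
  [0] ... => .  t=1,i=0
  bits 00010100 = 20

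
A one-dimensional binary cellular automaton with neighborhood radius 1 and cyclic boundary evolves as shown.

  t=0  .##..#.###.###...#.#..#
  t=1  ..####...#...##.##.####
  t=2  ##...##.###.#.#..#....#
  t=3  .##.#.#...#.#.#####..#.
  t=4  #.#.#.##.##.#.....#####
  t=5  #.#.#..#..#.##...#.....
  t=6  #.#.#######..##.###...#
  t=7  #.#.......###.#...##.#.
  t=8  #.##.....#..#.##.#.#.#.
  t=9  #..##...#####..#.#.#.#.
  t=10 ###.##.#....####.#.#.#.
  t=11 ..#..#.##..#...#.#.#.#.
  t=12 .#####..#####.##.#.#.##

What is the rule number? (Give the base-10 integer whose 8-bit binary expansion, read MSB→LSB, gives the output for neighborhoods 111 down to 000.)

86

  ###|.  b7=0 t=0,i=8
  ##.|#  b6=1 t=0,i=2
  #.#|.  b5=0 t=0,i=0
  #..|#  b4=1 t=0,i=3
  .##|.  b3=0 t=0,i=1
  .#.|#  b2=1 t=0,i=5
  ..#|#  b1=1 t=0,i=4
  ...|.  b0=0 t=0,i=15
  bits 01010110 = 86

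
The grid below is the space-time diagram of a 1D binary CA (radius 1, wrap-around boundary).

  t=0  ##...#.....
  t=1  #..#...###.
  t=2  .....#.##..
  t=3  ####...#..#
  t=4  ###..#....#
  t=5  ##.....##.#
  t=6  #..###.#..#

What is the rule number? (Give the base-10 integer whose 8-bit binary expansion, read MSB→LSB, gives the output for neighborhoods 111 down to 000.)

  [7] ### => #  t=1,i=8
  [6] ##. => .  t=0,i=1
  [5] #.# => .  t=1,i=10
  [4] #.. => .  t=0,i=2
  [3] .## => #  t=0,i=0
  [2] .#. => .  t=0,i=5
  [1] ..# => .  t=0,i=4
  [0] ... => #  t=0,i=3
  bits 10001001 = 137

137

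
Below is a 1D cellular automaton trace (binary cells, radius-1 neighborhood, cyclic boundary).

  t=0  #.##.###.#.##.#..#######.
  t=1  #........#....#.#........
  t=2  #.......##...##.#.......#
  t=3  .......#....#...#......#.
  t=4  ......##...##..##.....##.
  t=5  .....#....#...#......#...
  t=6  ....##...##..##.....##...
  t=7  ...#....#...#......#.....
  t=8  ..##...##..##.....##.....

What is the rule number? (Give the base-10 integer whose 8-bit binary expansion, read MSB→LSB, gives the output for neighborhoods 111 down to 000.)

  ###|.  b7=0 t=0,i=6
  ##.|.  b6=0 t=0,i=3
  #.#|.  b5=0 t=0,i=1
  #..|.  b4=0 t=0,i=15
  .##|.  b3=0 t=0,i=2
  .#.|#  b2=1 t=0,i=0
  ..#|#  b1=1 t=0,i=16
  ...|.  b0=0 t=1,i=2
  bits 00000110 = 6

6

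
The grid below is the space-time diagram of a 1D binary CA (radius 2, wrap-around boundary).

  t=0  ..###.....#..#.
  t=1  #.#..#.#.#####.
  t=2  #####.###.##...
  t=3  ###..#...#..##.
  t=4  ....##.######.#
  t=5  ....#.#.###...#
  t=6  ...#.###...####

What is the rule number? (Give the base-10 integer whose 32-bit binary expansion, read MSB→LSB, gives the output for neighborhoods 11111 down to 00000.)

2302578389

  ##### -> #   bit 31 = 1  t=1,i=11
  ####. -> .   bit 30 = 0  t=1,i=12
  ###.# -> .   bit 29 = 0  t=1,i=13
  ###.. -> .   bit 28 = 0  t=0,i=4
  ##.## -> #   bit 27 = 1  t=2,i=5
  ##.#. -> .   bit 26 = 0  t=1,i=14
  ##..# -> .   bit 25 = 0  t=3,i=3
  ##... -> #   bit 24 = 1  t=0,i=5
  #.### -> .   bit 23 = 0  t=1,i=9
  #.##. -> .   bit 22 = 0  t=2,i=10
  #.#.# -> #   bit 21 = 1  t=1,i=0
  #.#.. -> #   bit 20 = 1  t=1,i=2
  #..## -> #   bit 19 = 1  t=3,i=11
  #..#. -> #   bit 18 = 1  t=0,i=12
  #...# -> #   bit 17 = 1  t=0,i=0
  #.... -> .   bit 16 = 0  t=0,i=6
  .#### -> #   bit 15 = 1  t=1,i=10
  .###. -> .   bit 14 = 0  t=0,i=3
  .##.# -> .   bit 13 = 0  t=3,i=13
  .##.. -> .   bit 12 = 0  t=2,i=11
  .#.## -> #   bit 11 = 1  t=1,i=8
  .#.#. -> #   bit 10 = 1  t=1,i=1
  .#..# -> #   bit 9 = 1  t=0,i=11
  .#... -> .   bit 8 = 0  t=0,i=14
  ..### -> #   bit 7 = 1  t=0,i=2
  ..##. -> #   bit 6 = 1  t=3,i=12
  ..#.# -> .   bit 5 = 0  t=1,i=5
  ..#.. -> #   bit 4 = 1  t=0,i=10
  ...## -> .   bit 3 = 0  t=0,i=1
  ...#. -> #   bit 2 = 1  t=0,i=9
  ....# -> .   bit 1 = 0  t=0,i=8
  ..... -> #   bit 0 = 1  t=0,i=7
  bits 10001001001111101000111011010101 = 2302578389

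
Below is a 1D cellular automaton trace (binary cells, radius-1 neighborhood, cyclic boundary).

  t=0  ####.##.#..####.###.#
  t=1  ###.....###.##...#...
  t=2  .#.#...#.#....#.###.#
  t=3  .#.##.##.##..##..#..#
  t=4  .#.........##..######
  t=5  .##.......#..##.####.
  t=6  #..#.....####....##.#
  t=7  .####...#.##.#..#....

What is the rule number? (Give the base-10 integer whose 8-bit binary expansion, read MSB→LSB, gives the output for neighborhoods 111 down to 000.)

150

  [7] ### => #  t=0,i=0
  [6] ##. => .  t=0,i=3
  [5] #.# => .  t=0,i=4
  [4] #.. => #  t=0,i=9
  [3] .## => .  t=0,i=5
  [2] .#. => #  t=0,i=8
  [1] ..# => #  t=0,i=10
  [0] ... => .  t=1,i=4
  bits 10010110 = 150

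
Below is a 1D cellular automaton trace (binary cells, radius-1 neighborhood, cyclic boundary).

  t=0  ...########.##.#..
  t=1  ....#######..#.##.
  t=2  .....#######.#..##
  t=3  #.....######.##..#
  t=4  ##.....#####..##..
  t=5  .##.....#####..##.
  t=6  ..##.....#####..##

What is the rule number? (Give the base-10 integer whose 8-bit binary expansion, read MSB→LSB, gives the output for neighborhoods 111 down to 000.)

212

  nb ###: next=#  (t=0,i=4, bit7=1)
  nb ##.: next=#  (t=0,i=10, bit6=1)
  nb #.#: next=.  (t=0,i=11, bit5=0)
  nb #..: next=#  (t=0,i=16, bit4=1)
  nb .##: next=.  (t=0,i=3, bit3=0)
  nb .#.: next=#  (t=0,i=15, bit2=1)
  nb ..#: next=.  (t=0,i=2, bit1=0)
  nb ...: next=.  (t=0,i=0, bit0=0)
  bits 11010100 = 212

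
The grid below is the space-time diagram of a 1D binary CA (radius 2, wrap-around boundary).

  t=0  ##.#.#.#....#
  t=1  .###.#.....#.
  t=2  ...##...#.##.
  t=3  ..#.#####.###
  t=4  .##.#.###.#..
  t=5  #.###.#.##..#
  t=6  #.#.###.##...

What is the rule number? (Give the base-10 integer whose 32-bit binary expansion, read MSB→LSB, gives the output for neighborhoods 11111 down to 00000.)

3857068093

  [31] ##### => #  t=3,i=6
  [30] ####. => #  t=3,i=7
  [29] ###.# => #  t=0,i=1
  [28] ###.. => .  t=3,i=12
  [27] ##.## => .  t=3,i=9
  [26] ##.#. => #  t=0,i=2
  [25] ##..# => .  t=3,i=0
  [24] ##... => #  t=2,i=5
  [23] #.### => #  t=3,i=4
  [22] #.##. => #  t=2,i=10
  [21] #.#.# => #  t=0,i=3
  [20] #.#.. => .  t=0,i=7
  [19] #..## => .  t=1,i=0
  [18] #..#. => #  t=3,i=1
  [17] #...# => #  t=2,i=6
  [16] #.... => .  t=0,i=9
  [15] .#### => .  t=3,i=5
  [14] .###. => .  t=0,i=0
  [13] .##.# => #  t=4,i=2
  [12] .##.. => #  t=2,i=4
  [11] .#.## => .  t=2,i=9
  [10] .#.#. => .  t=0,i=4
  [9] .#..# => .  t=1,i=12
  [8] .#... => .  t=0,i=8
  [7] ..### => .  t=0,i=12
  [6] ..##. => .  t=2,i=3
  [5] ..#.# => #  t=2,i=8
  [4] ..#.. => #  t=1,i=11
  [3] ...## => #  t=0,i=11
  [2] ...#. => #  t=1,i=10
  [1] ....# => .  t=0,i=10
  [0] ..... => #  t=1,i=8
  bits 11100101111001100011000000111101 = 3857068093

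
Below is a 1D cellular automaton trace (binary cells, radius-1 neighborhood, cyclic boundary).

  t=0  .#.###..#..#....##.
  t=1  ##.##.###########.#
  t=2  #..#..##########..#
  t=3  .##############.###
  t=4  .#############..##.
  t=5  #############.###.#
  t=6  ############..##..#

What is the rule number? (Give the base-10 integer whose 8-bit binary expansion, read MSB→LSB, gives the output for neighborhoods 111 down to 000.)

159

  [7] ### => #  t=0,i=4
  [6] ##. => .  t=0,i=5
  [5] #.# => .  t=0,i=2
  [4] #.. => #  t=0,i=6
  [3] .## => #  t=0,i=3
  [2] .#. => #  t=0,i=1
  [1] ..# => #  t=0,i=0
  [0] ... => #  t=0,i=13
  bits 10011111 = 159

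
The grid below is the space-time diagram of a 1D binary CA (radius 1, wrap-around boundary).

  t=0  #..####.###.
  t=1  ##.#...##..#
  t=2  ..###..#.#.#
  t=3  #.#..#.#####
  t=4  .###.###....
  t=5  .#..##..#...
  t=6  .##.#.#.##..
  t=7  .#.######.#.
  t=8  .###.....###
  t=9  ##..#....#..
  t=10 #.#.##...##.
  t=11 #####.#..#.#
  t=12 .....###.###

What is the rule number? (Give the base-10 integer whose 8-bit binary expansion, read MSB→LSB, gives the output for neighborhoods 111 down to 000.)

  ###|.  b7=0 t=0,i=4
  ##.|.  b6=0 t=0,i=6
  #.#|#  b5=1 t=0,i=7
  #..|#  b4=1 t=0,i=1
  .##|#  b3=1 t=0,i=3
  .#.|#  b2=1 t=0,i=0
  ..#|.  b1=0 t=0,i=2
  ...|.  b0=0 t=1,i=5
  bits 00111100 = 60

60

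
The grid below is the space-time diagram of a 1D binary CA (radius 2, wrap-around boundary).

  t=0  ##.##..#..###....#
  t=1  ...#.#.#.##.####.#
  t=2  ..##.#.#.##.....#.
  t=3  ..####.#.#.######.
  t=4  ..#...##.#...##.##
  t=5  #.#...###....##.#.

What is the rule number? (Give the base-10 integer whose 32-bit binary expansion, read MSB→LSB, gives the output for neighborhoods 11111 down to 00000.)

  [31] ##### => #  t=3,i=13
  [30] ####. => .  t=1,i=14
  [29] ###.# => .  t=0,i=1
  [28] ###.. => #  t=0,i=12
  [27] ##.## => .  t=0,i=2
  [26] ##.#. => #  t=1,i=16
  [25] ##..# => #  t=0,i=5
  [24] ##... => #  t=0,i=13
  [23] #.### => .  t=1,i=12
  [22] #.##. => #  t=0,i=3
  [21] #.#.# => #  t=1,i=5
  [20] #.#.. => .  t=1,i=17
  [19] #..## => #  t=0,i=9
  [18] #..#. => .  t=0,i=6
  [17] #...# => .  t=1,i=1
  [16] #.... => #  t=0,i=14
  [15] .#### => .  t=1,i=13
  [14] .###. => .  t=0,i=0
  [13] .##.# => #  t=1,i=10
  [12] .##.. => .  t=0,i=4
  [11] .#.## => .  t=1,i=8
  [10] .#.#. => .  t=1,i=4
  [9] .#..# => .  t=0,i=8
  [8] .#... => .  t=1,i=0
  [7] ..### => #  t=0,i=10
  [6] ..##. => #  t=2,i=2
  [5] ..#.# => #  t=1,i=3
  [4] ..#.. => #  t=0,i=7
  [3] ...## => .  t=0,i=16
  [2] ...#. => #  t=1,i=2
  [1] ....# => #  t=0,i=15
  [0] ..... => #  t=2,i=13
  bits 10010111011010010010000011110111 = 2540249335

2540249335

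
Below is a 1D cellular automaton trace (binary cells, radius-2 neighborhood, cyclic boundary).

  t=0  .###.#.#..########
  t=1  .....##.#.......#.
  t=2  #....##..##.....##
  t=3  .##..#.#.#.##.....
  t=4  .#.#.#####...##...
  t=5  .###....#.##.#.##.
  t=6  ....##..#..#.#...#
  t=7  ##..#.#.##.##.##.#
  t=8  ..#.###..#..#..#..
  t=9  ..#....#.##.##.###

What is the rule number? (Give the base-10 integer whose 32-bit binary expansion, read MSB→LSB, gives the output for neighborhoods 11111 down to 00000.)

1126377328

  ##### -> .   bit 31 = 0  t=0,i=12
  ####. -> #   bit 30 = 1  t=0,i=16
  ###.# -> .   bit 29 = 0  t=0,i=3
  ###.. -> .   bit 28 = 0  t=2,i=0
  ##.## -> .   bit 27 = 0  t=0,i=0
  ##.#. -> .   bit 26 = 0  t=0,i=4
  ##..# -> #   bit 25 = 1  t=2,i=7
  ##... -> #   bit 24 = 1  t=2,i=1
  #.### -> .   bit 23 = 0  t=0,i=1
  #.##. -> .   bit 22 = 0  t=3,i=11
  #.#.# -> #   bit 21 = 1  t=0,i=5
  #.#.. -> .   bit 20 = 0  t=0,i=7
  #..## -> .   bit 19 = 0  t=0,i=9
  #..#. -> .   bit 18 = 0  t=3,i=4
  #...# -> #   bit 17 = 1  t=4,i=11
  #.... -> #   bit 16 = 1  t=1,i=0
  .#### -> .   bit 15 = 0  t=0,i=11
  .###. -> .   bit 14 = 0  t=0,i=2
  .##.# -> #   bit 13 = 1  t=1,i=6
  .##.. -> .   bit 12 = 0  t=2,i=6
  .#.## -> .   bit 11 = 0  t=3,i=10
  .#.#. -> #   bit 10 = 1  t=0,i=6
  .#..# -> #   bit 9 = 1  t=0,i=8
  .#... -> #   bit 8 = 1  t=1,i=9
  ..### -> .   bit 7 = 0  t=0,i=10
  ..##. -> #   bit 6 = 1  t=1,i=5
  ..#.# -> #   bit 5 = 1  t=3,i=5
  ..#.. -> #   bit 4 = 1  t=1,i=16
  ...## -> .   bit 3 = 0  t=1,i=4
  ...#. -> .   bit 2 = 0  t=1,i=15
  ....# -> .   bit 1 = 0  t=1,i=3
  ..... -> .   bit 0 = 0  t=1,i=1
  bits 01000011001000110010011101110000 = 1126377328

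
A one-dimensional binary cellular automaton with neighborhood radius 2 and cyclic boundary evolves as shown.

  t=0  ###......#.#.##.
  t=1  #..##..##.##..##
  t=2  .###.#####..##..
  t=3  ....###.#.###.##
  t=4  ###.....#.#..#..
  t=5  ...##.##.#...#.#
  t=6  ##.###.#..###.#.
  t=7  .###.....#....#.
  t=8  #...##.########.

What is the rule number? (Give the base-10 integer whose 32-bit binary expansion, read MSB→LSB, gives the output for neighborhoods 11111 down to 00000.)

1269540182

  [31] ##### => .  t=2,i=7
  [30] ####. => #  t=2,i=8
  [29] ###.# => .  t=2,i=3
  [28] ###.. => .  t=0,i=2
  [27] ##.## => #  t=0,i=15
  [26] ##.#. => .  t=3,i=7
  [25] ##..# => #  t=1,i=1
  [24] ##... => #  t=0,i=3
  [23] #.### => #  t=0,i=0
  [22] #.##. => .  t=0,i=13
  [21] #.#.# => #  t=0,i=11
  [20] #.#.. => .  t=4,i=10
  [19] #..## => #  t=1,i=2
  [18] #..#. => .  t=4,i=12
  [17] #...# => #  t=2,i=15
  [16] #.... => #  t=0,i=4
  [15] .#### => #  t=2,i=6
  [14] .###. => .  t=0,i=1
  [13] .##.# => #  t=0,i=14
  [12] .##.. => .  t=1,i=4
  [11] .#.## => .  t=0,i=12
  [10] .#.#. => #  t=0,i=10
  [9] .#..# => .  t=4,i=11
  [8] .#... => #  t=5,i=0
  [7] ..### => .  t=1,i=14
  [6] ..##. => #  t=1,i=3
  [5] ..#.# => .  t=0,i=9
  [4] ..#.. => #  t=4,i=13
  [3] ...## => .  t=2,i=0
  [2] ...#. => #  t=0,i=8
  [1] ....# => #  t=0,i=7
  [0] ..... => .  t=0,i=5
  bits 01001011101010111010010101010110 = 1269540182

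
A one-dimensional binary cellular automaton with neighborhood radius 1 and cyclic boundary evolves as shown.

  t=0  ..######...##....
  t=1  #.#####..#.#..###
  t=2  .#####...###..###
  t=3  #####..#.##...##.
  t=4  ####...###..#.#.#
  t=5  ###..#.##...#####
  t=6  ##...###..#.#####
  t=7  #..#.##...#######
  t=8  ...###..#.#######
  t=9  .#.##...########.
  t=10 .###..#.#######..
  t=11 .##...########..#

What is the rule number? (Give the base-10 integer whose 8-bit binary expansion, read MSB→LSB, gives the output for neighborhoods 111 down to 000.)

  ###|#  b7=1 t=0,i=3
  ##.|.  b6=0 t=0,i=7
  #.#|#  b5=1 t=1,i=1
  #..|.  b4=0 t=0,i=8
  .##|#  b3=1 t=0,i=2
  .#.|#  b2=1 t=1,i=9
  ..#|.  b1=0 t=0,i=1
  ...|#  b0=1 t=0,i=0
  bits 10101101 = 173

173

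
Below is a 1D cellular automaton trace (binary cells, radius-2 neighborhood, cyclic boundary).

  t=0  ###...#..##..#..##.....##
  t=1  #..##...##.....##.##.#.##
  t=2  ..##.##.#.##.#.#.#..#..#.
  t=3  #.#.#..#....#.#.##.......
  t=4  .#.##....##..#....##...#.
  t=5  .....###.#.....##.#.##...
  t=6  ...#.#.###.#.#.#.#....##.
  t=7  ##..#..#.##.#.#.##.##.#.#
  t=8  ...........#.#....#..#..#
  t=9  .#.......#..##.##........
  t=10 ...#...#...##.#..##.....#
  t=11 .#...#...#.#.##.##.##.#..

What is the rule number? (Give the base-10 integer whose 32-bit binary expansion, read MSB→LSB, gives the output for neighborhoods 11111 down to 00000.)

2912650434

  [31] ##### => #  t=0,i=0
  [30] ####. => .  t=0,i=1
  [29] ###.# => #  t=5,i=7
  [28] ###.. => .  t=0,i=2
  [27] ##.## => #  t=1,i=17
  [26] ##.#. => #  t=1,i=20
  [25] ##..# => .  t=0,i=11
  [24] ##... => #  t=0,i=3
  [23] #.### => #  t=1,i=23
  [22] #.##. => .  t=1,i=18
  [21] #.#.# => .  t=1,i=21
  [20] #.#.. => #  t=2,i=17
  [19] #..## => #  t=0,i=8
  [18] #..#. => .  t=0,i=12
  [17] #...# => #  t=0,i=4
  [16] #.... => #  t=0,i=19
  [15] .#### => #  t=0,i=24
  [14] .###. => .  t=1,i=24
  [13] .##.# => .  t=1,i=16
  [12] .##.. => .  t=0,i=10
  [11] .#.## => .  t=1,i=22
  [10] .#.#. => #  t=2,i=14
  [9] .#..# => .  t=0,i=7
  [8] .#... => .  t=2,i=24
  [7] ..### => #  t=0,i=23
  [6] ..##. => #  t=0,i=9
  [5] ..#.# => .  t=3,i=0
  [4] ..#.. => .  t=0,i=6
  [3] ...## => .  t=0,i=22
  [2] ...#. => .  t=0,i=5
  [1] ....# => #  t=0,i=21
  [0] ..... => .  t=0,i=20
  bits 10101101100110111000010011000010 = 2912650434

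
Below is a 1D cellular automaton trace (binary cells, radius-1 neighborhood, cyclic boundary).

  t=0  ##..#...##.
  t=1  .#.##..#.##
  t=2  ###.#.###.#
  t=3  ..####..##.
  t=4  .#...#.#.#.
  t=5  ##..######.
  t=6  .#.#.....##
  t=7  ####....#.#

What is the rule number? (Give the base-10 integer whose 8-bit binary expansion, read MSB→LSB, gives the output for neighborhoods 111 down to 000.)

102

  nb ###: next=.  (t=2,i=0, bit7=0)
  nb ##.: next=#  (t=0,i=1, bit6=1)
  nb #.#: next=#  (t=0,i=10, bit5=1)
  nb #..: next=.  (t=0,i=2, bit4=0)
  nb .##: next=.  (t=0,i=0, bit3=0)
  nb .#.: next=#  (t=0,i=4, bit2=1)
  nb ..#: next=#  (t=0,i=3, bit1=1)
  nb ...: next=.  (t=0,i=6, bit0=0)
  bits 01100110 = 102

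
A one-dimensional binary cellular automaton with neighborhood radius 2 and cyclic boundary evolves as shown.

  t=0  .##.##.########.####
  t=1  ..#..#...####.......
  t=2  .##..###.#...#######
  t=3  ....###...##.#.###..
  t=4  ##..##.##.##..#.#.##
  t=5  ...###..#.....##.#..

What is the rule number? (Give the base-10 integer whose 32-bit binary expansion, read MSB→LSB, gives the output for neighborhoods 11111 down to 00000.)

  nb #####: next=#  (t=0,i=9, bit31=1)
  nb ####.: next=.  (t=0,i=13, bit30=0)
  nb ###.#: next=.  (t=0,i=14, bit29=0)
  nb ###..: next=.  (t=1,i=12, bit28=0)
  nb ##.##: next=.  (t=0,i=0, bit27=0)
  nb ##.#.: next=.  (t=2,i=8, bit26=0)
  nb ##..#: next=.  (t=2,i=3, bit25=0)
  nb ##...: next=#  (t=1,i=13, bit24=1)
  nb #.###: next=.  (t=0,i=7, bit23=0)
  nb #.##.: next=.  (t=0,i=1, bit22=0)
  nb #.#.#: next=.  (t=3,i=13, bit21=0)
  nb #.#..: next=.  (t=2,i=9, bit20=0)
  nb #..##: next=#  (t=2,i=4, bit19=1)
  nb #..#.: next=.  (t=1,i=4, bit18=0)
  nb #...#: next=#  (t=1,i=7, bit17=1)
  nb #....: next=#  (t=1,i=14, bit16=1)
  nb .####: next=.  (t=0,i=8, bit15=0)
  nb .###.: next=#  (t=2,i=6, bit14=1)
  nb .##.#: next=#  (t=0,i=2, bit13=1)
  nb .##..: next=.  (t=2,i=2, bit12=0)
  nb .#.##: next=#  (t=3,i=14, bit11=1)
  nb .#.#.: next=#  (t=4,i=15, bit10=1)
  nb .#..#: next=.  (t=1,i=3, bit9=0)
  nb .#...: next=#  (t=1,i=6, bit8=1)
  nb ..###: next=#  (t=1,i=9, bit7=1)
  nb ..##.: next=#  (t=3,i=10, bit6=1)
  nb ..#.#: next=#  (t=4,i=14, bit5=1)
  nb ..#..: next=#  (t=1,i=2, bit4=1)
  nb ...##: next=.  (t=1,i=8, bit3=0)
  nb ...#.: next=#  (t=1,i=1, bit2=1)
  nb ....#: next=.  (t=1,i=0, bit1=0)
  nb .....: next=#  (t=1,i=15, bit0=1)
  bits 10000001000010110110110111110101 = 2165009909

2165009909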